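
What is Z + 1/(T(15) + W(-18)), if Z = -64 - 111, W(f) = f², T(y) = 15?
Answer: -59324/339 ≈ -175.00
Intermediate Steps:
Z = -175
Z + 1/(T(15) + W(-18)) = -175 + 1/(15 + (-18)²) = -175 + 1/(15 + 324) = -175 + 1/339 = -59324/339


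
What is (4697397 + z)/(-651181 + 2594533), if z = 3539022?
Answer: 2745473/647784 ≈ 4.2383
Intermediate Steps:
(4697397 + z)/(-651181 + 2594533) = (4697397 + 3539022)/(-651181 + 2594533) = 8236419/1943352 = 8236419*(1/1943352) = 2745473/647784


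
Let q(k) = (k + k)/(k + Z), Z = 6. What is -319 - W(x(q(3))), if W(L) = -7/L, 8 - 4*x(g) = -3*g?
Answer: -1581/5 ≈ -316.20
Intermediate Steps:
q(k) = 2*k/(6 + k) (q(k) = (k + k)/(k + 6) = (2*k)/(6 + k) = 2*k/(6 + k))
x(g) = 2 + 3*g/4 (x(g) = 2 - (-3)*g/4 = 2 + 3*g/4)
-319 - W(x(q(3))) = -319 - (-7)/(2 + 3*(2*3/(6 + 3))/4) = -319 - (-7)/(2 + 3*(2*3/9)/4) = -319 - (-7)/(2 + 3*(2*3*(1/9))/4) = -319 - (-7)/(2 + (3/4)*(2/3)) = -319 - (-7)/(2 + 1/2) = -319 - (-7)/5/2 = -319 - (-7)*2/5 = -319 - 1*(-14/5) = -319 + 14/5 = -1581/5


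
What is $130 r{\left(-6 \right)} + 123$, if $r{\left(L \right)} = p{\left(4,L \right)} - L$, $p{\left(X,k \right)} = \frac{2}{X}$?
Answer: $968$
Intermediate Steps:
$r{\left(L \right)} = \frac{1}{2} - L$ ($r{\left(L \right)} = \frac{2}{4} - L = 2 \cdot \frac{1}{4} - L = \frac{1}{2} - L$)
$130 r{\left(-6 \right)} + 123 = 130 \left(\frac{1}{2} - -6\right) + 123 = 130 \left(\frac{1}{2} + 6\right) + 123 = 130 \cdot \frac{13}{2} + 123 = 845 + 123 = 968$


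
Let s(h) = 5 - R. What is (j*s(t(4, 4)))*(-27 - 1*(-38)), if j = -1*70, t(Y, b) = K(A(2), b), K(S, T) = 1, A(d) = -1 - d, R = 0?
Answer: -3850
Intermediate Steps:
t(Y, b) = 1
j = -70
s(h) = 5 (s(h) = 5 - 1*0 = 5 + 0 = 5)
(j*s(t(4, 4)))*(-27 - 1*(-38)) = (-70*5)*(-27 - 1*(-38)) = -350*(-27 + 38) = -350*11 = -3850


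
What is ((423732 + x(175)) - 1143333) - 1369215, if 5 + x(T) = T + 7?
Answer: -2088639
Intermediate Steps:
x(T) = 2 + T (x(T) = -5 + (T + 7) = -5 + (7 + T) = 2 + T)
((423732 + x(175)) - 1143333) - 1369215 = ((423732 + (2 + 175)) - 1143333) - 1369215 = ((423732 + 177) - 1143333) - 1369215 = (423909 - 1143333) - 1369215 = -719424 - 1369215 = -2088639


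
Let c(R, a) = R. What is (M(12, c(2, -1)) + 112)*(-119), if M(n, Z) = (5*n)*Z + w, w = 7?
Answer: -28441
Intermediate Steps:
M(n, Z) = 7 + 5*Z*n (M(n, Z) = (5*n)*Z + 7 = 5*Z*n + 7 = 7 + 5*Z*n)
(M(12, c(2, -1)) + 112)*(-119) = ((7 + 5*2*12) + 112)*(-119) = ((7 + 120) + 112)*(-119) = (127 + 112)*(-119) = 239*(-119) = -28441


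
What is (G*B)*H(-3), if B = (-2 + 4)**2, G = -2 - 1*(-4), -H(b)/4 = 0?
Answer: 0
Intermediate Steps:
H(b) = 0 (H(b) = -4*0 = 0)
G = 2 (G = -2 + 4 = 2)
B = 4 (B = 2**2 = 4)
(G*B)*H(-3) = (2*4)*0 = 8*0 = 0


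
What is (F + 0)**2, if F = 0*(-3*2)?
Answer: 0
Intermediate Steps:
F = 0 (F = 0*(-6) = 0)
(F + 0)**2 = (0 + 0)**2 = 0**2 = 0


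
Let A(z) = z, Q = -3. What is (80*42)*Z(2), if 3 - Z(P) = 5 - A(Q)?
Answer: -16800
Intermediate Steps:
Z(P) = -5 (Z(P) = 3 - (5 - 1*(-3)) = 3 - (5 + 3) = 3 - 1*8 = 3 - 8 = -5)
(80*42)*Z(2) = (80*42)*(-5) = 3360*(-5) = -16800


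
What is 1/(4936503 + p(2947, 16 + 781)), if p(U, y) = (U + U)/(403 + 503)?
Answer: 453/2236238806 ≈ 2.0257e-7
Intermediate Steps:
p(U, y) = U/453 (p(U, y) = (2*U)/906 = (2*U)*(1/906) = U/453)
1/(4936503 + p(2947, 16 + 781)) = 1/(4936503 + (1/453)*2947) = 1/(4936503 + 2947/453) = 1/(2236238806/453) = 453/2236238806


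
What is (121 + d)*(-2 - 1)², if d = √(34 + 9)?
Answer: 1089 + 9*√43 ≈ 1148.0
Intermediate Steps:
d = √43 ≈ 6.5574
(121 + d)*(-2 - 1)² = (121 + √43)*(-2 - 1)² = (121 + √43)*(-3)² = (121 + √43)*9 = 1089 + 9*√43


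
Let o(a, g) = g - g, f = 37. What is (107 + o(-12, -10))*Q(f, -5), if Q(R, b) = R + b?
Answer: 3424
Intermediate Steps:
o(a, g) = 0
(107 + o(-12, -10))*Q(f, -5) = (107 + 0)*(37 - 5) = 107*32 = 3424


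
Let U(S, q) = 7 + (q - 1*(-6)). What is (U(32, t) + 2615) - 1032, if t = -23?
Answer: 1573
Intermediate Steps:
U(S, q) = 13 + q (U(S, q) = 7 + (q + 6) = 7 + (6 + q) = 13 + q)
(U(32, t) + 2615) - 1032 = ((13 - 23) + 2615) - 1032 = (-10 + 2615) - 1032 = 2605 - 1032 = 1573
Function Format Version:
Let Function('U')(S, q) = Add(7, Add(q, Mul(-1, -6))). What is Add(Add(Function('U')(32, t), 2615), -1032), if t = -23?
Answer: 1573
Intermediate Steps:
Function('U')(S, q) = Add(13, q) (Function('U')(S, q) = Add(7, Add(q, 6)) = Add(7, Add(6, q)) = Add(13, q))
Add(Add(Function('U')(32, t), 2615), -1032) = Add(Add(Add(13, -23), 2615), -1032) = Add(Add(-10, 2615), -1032) = Add(2605, -1032) = 1573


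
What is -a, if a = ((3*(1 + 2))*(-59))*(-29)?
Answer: -15399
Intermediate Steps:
a = 15399 (a = ((3*3)*(-59))*(-29) = (9*(-59))*(-29) = -531*(-29) = 15399)
-a = -1*15399 = -15399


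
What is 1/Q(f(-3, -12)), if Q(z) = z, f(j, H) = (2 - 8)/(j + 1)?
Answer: ⅓ ≈ 0.33333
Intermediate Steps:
f(j, H) = -6/(1 + j)
1/Q(f(-3, -12)) = 1/(-6/(1 - 3)) = 1/(-6/(-2)) = 1/(-6*(-½)) = 1/3 = ⅓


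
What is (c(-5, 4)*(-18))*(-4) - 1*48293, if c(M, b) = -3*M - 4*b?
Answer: -48365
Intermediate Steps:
c(M, b) = -4*b - 3*M
(c(-5, 4)*(-18))*(-4) - 1*48293 = ((-4*4 - 3*(-5))*(-18))*(-4) - 1*48293 = ((-16 + 15)*(-18))*(-4) - 48293 = -1*(-18)*(-4) - 48293 = 18*(-4) - 48293 = -72 - 48293 = -48365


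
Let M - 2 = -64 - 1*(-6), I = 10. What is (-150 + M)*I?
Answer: -2060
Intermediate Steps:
M = -56 (M = 2 + (-64 - 1*(-6)) = 2 + (-64 + 6) = 2 - 58 = -56)
(-150 + M)*I = (-150 - 56)*10 = -206*10 = -2060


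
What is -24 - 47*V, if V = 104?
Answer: -4912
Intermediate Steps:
-24 - 47*V = -24 - 47*104 = -24 - 4888 = -4912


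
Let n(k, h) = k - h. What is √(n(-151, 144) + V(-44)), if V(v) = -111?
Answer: I*√406 ≈ 20.149*I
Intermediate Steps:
√(n(-151, 144) + V(-44)) = √((-151 - 1*144) - 111) = √((-151 - 144) - 111) = √(-295 - 111) = √(-406) = I*√406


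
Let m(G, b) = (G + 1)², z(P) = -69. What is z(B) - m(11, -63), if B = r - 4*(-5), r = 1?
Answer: -213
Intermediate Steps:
B = 21 (B = 1 - 4*(-5) = 1 + 20 = 21)
m(G, b) = (1 + G)²
z(B) - m(11, -63) = -69 - (1 + 11)² = -69 - 1*12² = -69 - 1*144 = -69 - 144 = -213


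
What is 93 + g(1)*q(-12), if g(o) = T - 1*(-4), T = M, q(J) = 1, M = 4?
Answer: 101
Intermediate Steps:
T = 4
g(o) = 8 (g(o) = 4 - 1*(-4) = 4 + 4 = 8)
93 + g(1)*q(-12) = 93 + 8*1 = 93 + 8 = 101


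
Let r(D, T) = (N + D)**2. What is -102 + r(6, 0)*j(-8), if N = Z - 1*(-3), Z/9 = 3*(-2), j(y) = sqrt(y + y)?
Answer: -102 + 8100*I ≈ -102.0 + 8100.0*I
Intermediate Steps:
j(y) = sqrt(2)*sqrt(y) (j(y) = sqrt(2*y) = sqrt(2)*sqrt(y))
Z = -54 (Z = 9*(3*(-2)) = 9*(-6) = -54)
N = -51 (N = -54 - 1*(-3) = -54 + 3 = -51)
r(D, T) = (-51 + D)**2
-102 + r(6, 0)*j(-8) = -102 + (-51 + 6)**2*(sqrt(2)*sqrt(-8)) = -102 + (-45)**2*(sqrt(2)*(2*I*sqrt(2))) = -102 + 2025*(4*I) = -102 + 8100*I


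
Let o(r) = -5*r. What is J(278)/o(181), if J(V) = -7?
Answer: 7/905 ≈ 0.0077348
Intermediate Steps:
J(278)/o(181) = -7/((-5*181)) = -7/(-905) = -7*(-1/905) = 7/905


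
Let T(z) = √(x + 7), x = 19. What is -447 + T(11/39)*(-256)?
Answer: -447 - 256*√26 ≈ -1752.3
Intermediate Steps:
T(z) = √26 (T(z) = √(19 + 7) = √26)
-447 + T(11/39)*(-256) = -447 + √26*(-256) = -447 - 256*√26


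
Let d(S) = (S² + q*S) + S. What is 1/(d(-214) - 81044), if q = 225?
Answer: -1/83612 ≈ -1.1960e-5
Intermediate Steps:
d(S) = S² + 226*S (d(S) = (S² + 225*S) + S = S² + 226*S)
1/(d(-214) - 81044) = 1/(-214*(226 - 214) - 81044) = 1/(-214*12 - 81044) = 1/(-2568 - 81044) = 1/(-83612) = -1/83612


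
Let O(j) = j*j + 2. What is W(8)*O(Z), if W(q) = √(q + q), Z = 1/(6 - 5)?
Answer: 12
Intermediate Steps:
Z = 1 (Z = 1/1 = 1)
W(q) = √2*√q (W(q) = √(2*q) = √2*√q)
O(j) = 2 + j² (O(j) = j² + 2 = 2 + j²)
W(8)*O(Z) = (√2*√8)*(2 + 1²) = (√2*(2*√2))*(2 + 1) = 4*3 = 12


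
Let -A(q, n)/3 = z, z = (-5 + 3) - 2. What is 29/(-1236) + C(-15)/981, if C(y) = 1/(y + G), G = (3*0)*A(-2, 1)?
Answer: -142657/6062580 ≈ -0.023531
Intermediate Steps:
z = -4 (z = -2 - 2 = -4)
A(q, n) = 12 (A(q, n) = -3*(-4) = 12)
G = 0 (G = (3*0)*12 = 0*12 = 0)
C(y) = 1/y (C(y) = 1/(y + 0) = 1/y)
29/(-1236) + C(-15)/981 = 29/(-1236) + 1/(-15*981) = 29*(-1/1236) - 1/15*1/981 = -29/1236 - 1/14715 = -142657/6062580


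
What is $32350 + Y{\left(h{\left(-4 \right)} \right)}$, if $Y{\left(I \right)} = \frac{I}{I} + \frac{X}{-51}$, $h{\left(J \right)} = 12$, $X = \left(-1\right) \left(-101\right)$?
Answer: $\frac{1649800}{51} \approx 32349.0$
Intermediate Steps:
$X = 101$
$Y{\left(I \right)} = - \frac{50}{51}$ ($Y{\left(I \right)} = \frac{I}{I} + \frac{101}{-51} = 1 + 101 \left(- \frac{1}{51}\right) = 1 - \frac{101}{51} = - \frac{50}{51}$)
$32350 + Y{\left(h{\left(-4 \right)} \right)} = 32350 - \frac{50}{51} = \frac{1649800}{51}$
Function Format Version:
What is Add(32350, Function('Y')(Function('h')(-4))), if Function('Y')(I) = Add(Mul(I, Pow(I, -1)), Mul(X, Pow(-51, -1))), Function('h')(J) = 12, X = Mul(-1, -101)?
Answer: Rational(1649800, 51) ≈ 32349.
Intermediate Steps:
X = 101
Function('Y')(I) = Rational(-50, 51) (Function('Y')(I) = Add(Mul(I, Pow(I, -1)), Mul(101, Pow(-51, -1))) = Add(1, Mul(101, Rational(-1, 51))) = Add(1, Rational(-101, 51)) = Rational(-50, 51))
Add(32350, Function('Y')(Function('h')(-4))) = Add(32350, Rational(-50, 51)) = Rational(1649800, 51)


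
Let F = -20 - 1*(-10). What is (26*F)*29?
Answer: -7540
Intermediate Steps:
F = -10 (F = -20 + 10 = -10)
(26*F)*29 = (26*(-10))*29 = -260*29 = -7540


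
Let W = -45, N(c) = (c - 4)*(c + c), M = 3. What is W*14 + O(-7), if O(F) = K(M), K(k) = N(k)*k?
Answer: -648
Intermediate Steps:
N(c) = 2*c*(-4 + c) (N(c) = (-4 + c)*(2*c) = 2*c*(-4 + c))
K(k) = 2*k²*(-4 + k) (K(k) = (2*k*(-4 + k))*k = 2*k²*(-4 + k))
O(F) = -18 (O(F) = 2*3²*(-4 + 3) = 2*9*(-1) = -18)
W*14 + O(-7) = -45*14 - 18 = -630 - 18 = -648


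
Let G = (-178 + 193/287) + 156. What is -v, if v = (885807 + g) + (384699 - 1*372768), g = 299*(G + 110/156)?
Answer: -1535286817/1722 ≈ -8.9157e+5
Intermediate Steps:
G = -6121/287 (G = (-178 + 193*(1/287)) + 156 = (-178 + 193/287) + 156 = -50893/287 + 156 = -6121/287 ≈ -21.328)
g = -10618019/1722 (g = 299*(-6121/287 + 110/156) = 299*(-6121/287 + 110*(1/156)) = 299*(-6121/287 + 55/78) = 299*(-461653/22386) = -10618019/1722 ≈ -6166.1)
v = 1535286817/1722 (v = (885807 - 10618019/1722) + (384699 - 1*372768) = 1514741635/1722 + (384699 - 372768) = 1514741635/1722 + 11931 = 1535286817/1722 ≈ 8.9157e+5)
-v = -1*1535286817/1722 = -1535286817/1722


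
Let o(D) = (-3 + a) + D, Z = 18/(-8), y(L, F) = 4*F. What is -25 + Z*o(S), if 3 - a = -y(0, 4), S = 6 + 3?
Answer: -325/4 ≈ -81.250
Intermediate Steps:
S = 9
a = 19 (a = 3 - (-1)*4*4 = 3 - (-1)*16 = 3 - 1*(-16) = 3 + 16 = 19)
Z = -9/4 (Z = 18*(-1/8) = -9/4 ≈ -2.2500)
o(D) = 16 + D (o(D) = (-3 + 19) + D = 16 + D)
-25 + Z*o(S) = -25 - 9*(16 + 9)/4 = -25 - 9/4*25 = -25 - 225/4 = -325/4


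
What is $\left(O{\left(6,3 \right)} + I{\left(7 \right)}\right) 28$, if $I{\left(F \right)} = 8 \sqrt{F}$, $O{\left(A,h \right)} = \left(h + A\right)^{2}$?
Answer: $2268 + 224 \sqrt{7} \approx 2860.6$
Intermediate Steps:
$O{\left(A,h \right)} = \left(A + h\right)^{2}$
$\left(O{\left(6,3 \right)} + I{\left(7 \right)}\right) 28 = \left(\left(6 + 3\right)^{2} + 8 \sqrt{7}\right) 28 = \left(9^{2} + 8 \sqrt{7}\right) 28 = \left(81 + 8 \sqrt{7}\right) 28 = 2268 + 224 \sqrt{7}$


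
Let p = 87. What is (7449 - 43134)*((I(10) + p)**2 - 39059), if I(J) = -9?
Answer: 1176712875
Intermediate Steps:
(7449 - 43134)*((I(10) + p)**2 - 39059) = (7449 - 43134)*((-9 + 87)**2 - 39059) = -35685*(78**2 - 39059) = -35685*(6084 - 39059) = -35685*(-32975) = 1176712875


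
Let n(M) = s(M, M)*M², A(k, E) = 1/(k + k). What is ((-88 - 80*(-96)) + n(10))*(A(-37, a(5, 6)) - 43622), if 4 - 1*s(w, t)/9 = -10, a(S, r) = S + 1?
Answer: -32590180784/37 ≈ -8.8082e+8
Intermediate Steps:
a(S, r) = 1 + S
s(w, t) = 126 (s(w, t) = 36 - 9*(-10) = 36 + 90 = 126)
A(k, E) = 1/(2*k)
n(M) = 126*M²
((-88 - 80*(-96)) + n(10))*(A(-37, a(5, 6)) - 43622) = ((-88 - 80*(-96)) + 126*10²)*((½)/(-37) - 43622) = ((-88 + 7680) + 126*100)*((½)*(-1/37) - 43622) = (7592 + 12600)*(-1/74 - 43622) = 20192*(-3228029/74) = -32590180784/37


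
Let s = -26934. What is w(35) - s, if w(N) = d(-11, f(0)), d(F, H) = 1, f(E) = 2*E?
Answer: 26935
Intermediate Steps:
w(N) = 1
w(35) - s = 1 - 1*(-26934) = 1 + 26934 = 26935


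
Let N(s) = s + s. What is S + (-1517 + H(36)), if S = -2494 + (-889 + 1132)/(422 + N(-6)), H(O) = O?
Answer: -1629507/410 ≈ -3974.4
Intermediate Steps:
N(s) = 2*s
S = -1022297/410 (S = -2494 + (-889 + 1132)/(422 + 2*(-6)) = -2494 + 243/(422 - 12) = -2494 + 243/410 = -1022297/410 ≈ -2493.4)
S + (-1517 + H(36)) = -1022297/410 + (-1517 + 36) = -1022297/410 - 1481 = -1629507/410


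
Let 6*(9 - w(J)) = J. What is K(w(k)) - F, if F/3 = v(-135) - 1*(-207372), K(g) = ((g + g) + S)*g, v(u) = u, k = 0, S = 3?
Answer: -621522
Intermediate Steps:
w(J) = 9 - J/6
K(g) = g*(3 + 2*g) (K(g) = ((g + g) + 3)*g = (2*g + 3)*g = (3 + 2*g)*g = g*(3 + 2*g))
F = 621711 (F = 3*(-135 - 1*(-207372)) = 3*(-135 + 207372) = 3*207237 = 621711)
K(w(k)) - F = (9 - ⅙*0)*(3 + 2*(9 - ⅙*0)) - 1*621711 = (9 + 0)*(3 + 2*(9 + 0)) - 621711 = 9*(3 + 2*9) - 621711 = 9*(3 + 18) - 621711 = 9*21 - 621711 = 189 - 621711 = -621522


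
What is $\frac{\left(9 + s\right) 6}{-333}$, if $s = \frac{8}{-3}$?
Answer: $- \frac{38}{333} \approx -0.11411$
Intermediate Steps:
$s = - \frac{8}{3}$ ($s = 8 \left(- \frac{1}{3}\right) = - \frac{8}{3} \approx -2.6667$)
$\frac{\left(9 + s\right) 6}{-333} = \frac{\left(9 - \frac{8}{3}\right) 6}{-333} = \frac{19}{3} \cdot 6 \left(- \frac{1}{333}\right) = 38 \left(- \frac{1}{333}\right) = - \frac{38}{333}$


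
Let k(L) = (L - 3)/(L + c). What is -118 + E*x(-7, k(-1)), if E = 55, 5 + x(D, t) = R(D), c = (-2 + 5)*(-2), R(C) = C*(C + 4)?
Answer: 762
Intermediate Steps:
R(C) = C*(4 + C)
c = -6 (c = 3*(-2) = -6)
k(L) = (-3 + L)/(-6 + L) (k(L) = (L - 3)/(L - 6) = (-3 + L)/(-6 + L))
x(D, t) = -5 + D*(4 + D)
-118 + E*x(-7, k(-1)) = -118 + 55*(-5 - 7*(4 - 7)) = -118 + 55*(-5 - 7*(-3)) = -118 + 55*(-5 + 21) = -118 + 55*16 = -118 + 880 = 762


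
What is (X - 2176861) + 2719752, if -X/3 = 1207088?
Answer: -3078373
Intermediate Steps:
X = -3621264 (X = -3*1207088 = -3621264)
(X - 2176861) + 2719752 = (-3621264 - 2176861) + 2719752 = -5798125 + 2719752 = -3078373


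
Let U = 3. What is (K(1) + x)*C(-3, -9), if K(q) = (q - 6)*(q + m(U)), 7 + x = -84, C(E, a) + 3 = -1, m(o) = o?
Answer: 444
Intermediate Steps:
C(E, a) = -4 (C(E, a) = -3 - 1 = -4)
x = -91 (x = -7 - 84 = -91)
K(q) = (-6 + q)*(3 + q) (K(q) = (q - 6)*(q + 3) = (-6 + q)*(3 + q))
(K(1) + x)*C(-3, -9) = ((-18 + 1² - 3*1) - 91)*(-4) = ((-18 + 1 - 3) - 91)*(-4) = (-20 - 91)*(-4) = -111*(-4) = 444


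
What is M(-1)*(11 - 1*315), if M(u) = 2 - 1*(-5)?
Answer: -2128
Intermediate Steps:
M(u) = 7 (M(u) = 2 + 5 = 7)
M(-1)*(11 - 1*315) = 7*(11 - 1*315) = 7*(11 - 315) = 7*(-304) = -2128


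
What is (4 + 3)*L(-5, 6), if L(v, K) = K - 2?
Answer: 28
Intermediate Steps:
L(v, K) = -2 + K
(4 + 3)*L(-5, 6) = (4 + 3)*(-2 + 6) = 7*4 = 28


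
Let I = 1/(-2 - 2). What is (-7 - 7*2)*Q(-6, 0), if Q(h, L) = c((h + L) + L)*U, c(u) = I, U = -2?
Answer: -21/2 ≈ -10.500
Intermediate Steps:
I = -1/4 (I = 1/(-4) = -1/4 ≈ -0.25000)
c(u) = -1/4
Q(h, L) = 1/2 (Q(h, L) = -1/4*(-2) = 1/2)
(-7 - 7*2)*Q(-6, 0) = (-7 - 7*2)*(1/2) = (-7 - 14)*(1/2) = -21*1/2 = -21/2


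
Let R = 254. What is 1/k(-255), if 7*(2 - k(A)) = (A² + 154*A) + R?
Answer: -7/25995 ≈ -0.00026928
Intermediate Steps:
k(A) = -240/7 - 22*A - A²/7 (k(A) = 2 - ((A² + 154*A) + 254)/7 = 2 - (254 + A² + 154*A)/7 = 2 + (-254/7 - 22*A - A²/7) = -240/7 - 22*A - A²/7)
1/k(-255) = 1/(-240/7 - 22*(-255) - ⅐*(-255)²) = 1/(-240/7 + 5610 - ⅐*65025) = 1/(-240/7 + 5610 - 65025/7) = 1/(-25995/7) = -7/25995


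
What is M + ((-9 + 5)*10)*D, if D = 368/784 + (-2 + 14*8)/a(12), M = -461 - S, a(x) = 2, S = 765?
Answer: -168794/49 ≈ -3444.8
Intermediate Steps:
M = -1226 (M = -461 - 1*765 = -461 - 765 = -1226)
D = 2718/49 (D = 368/784 + (-2 + 14*8)/2 = 368*(1/784) + (-2 + 112)*(½) = 23/49 + 110*(½) = 23/49 + 55 = 2718/49 ≈ 55.469)
M + ((-9 + 5)*10)*D = -1226 + ((-9 + 5)*10)*(2718/49) = -1226 - 4*10*(2718/49) = -1226 - 40*2718/49 = -1226 - 108720/49 = -168794/49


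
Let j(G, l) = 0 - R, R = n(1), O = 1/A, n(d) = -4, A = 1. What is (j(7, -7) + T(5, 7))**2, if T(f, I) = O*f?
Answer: 81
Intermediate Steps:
O = 1 (O = 1/1 = 1)
R = -4
j(G, l) = 4 (j(G, l) = 0 - 1*(-4) = 0 + 4 = 4)
T(f, I) = f (T(f, I) = 1*f = f)
(j(7, -7) + T(5, 7))**2 = (4 + 5)**2 = 9**2 = 81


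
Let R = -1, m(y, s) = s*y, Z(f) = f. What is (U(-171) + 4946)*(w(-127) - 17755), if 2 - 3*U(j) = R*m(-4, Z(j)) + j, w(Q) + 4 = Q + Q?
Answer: -282714035/3 ≈ -9.4238e+7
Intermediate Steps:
w(Q) = -4 + 2*Q (w(Q) = -4 + (Q + Q) = -4 + 2*Q)
U(j) = ⅔ - 5*j/3 (U(j) = ⅔ - (-j*(-4) + j)/3 = ⅔ - (-(-4)*j + j)/3 = ⅔ - (4*j + j)/3 = ⅔ - 5*j/3)
(U(-171) + 4946)*(w(-127) - 17755) = ((⅔ - 5/3*(-171)) + 4946)*((-4 + 2*(-127)) - 17755) = ((⅔ + 285) + 4946)*((-4 - 254) - 17755) = (857/3 + 4946)*(-258 - 17755) = (15695/3)*(-18013) = -282714035/3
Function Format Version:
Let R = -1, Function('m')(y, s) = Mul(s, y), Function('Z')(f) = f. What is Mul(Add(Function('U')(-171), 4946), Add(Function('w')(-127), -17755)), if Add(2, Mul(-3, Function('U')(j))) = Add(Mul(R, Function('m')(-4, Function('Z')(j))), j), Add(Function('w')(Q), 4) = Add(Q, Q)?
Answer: Rational(-282714035, 3) ≈ -9.4238e+7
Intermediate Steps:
Function('w')(Q) = Add(-4, Mul(2, Q)) (Function('w')(Q) = Add(-4, Add(Q, Q)) = Add(-4, Mul(2, Q)))
Function('U')(j) = Add(Rational(2, 3), Mul(Rational(-5, 3), j)) (Function('U')(j) = Add(Rational(2, 3), Mul(Rational(-1, 3), Add(Mul(-1, Mul(j, -4)), j))) = Add(Rational(2, 3), Mul(Rational(-1, 3), Add(Mul(-1, Mul(-4, j)), j))) = Add(Rational(2, 3), Mul(Rational(-1, 3), Add(Mul(4, j), j))) = Add(Rational(2, 3), Mul(Rational(-1, 3), Mul(5, j))) = Add(Rational(2, 3), Mul(Rational(-5, 3), j)))
Mul(Add(Function('U')(-171), 4946), Add(Function('w')(-127), -17755)) = Mul(Add(Add(Rational(2, 3), Mul(Rational(-5, 3), -171)), 4946), Add(Add(-4, Mul(2, -127)), -17755)) = Mul(Add(Add(Rational(2, 3), 285), 4946), Add(Add(-4, -254), -17755)) = Mul(Add(Rational(857, 3), 4946), Add(-258, -17755)) = Mul(Rational(15695, 3), -18013) = Rational(-282714035, 3)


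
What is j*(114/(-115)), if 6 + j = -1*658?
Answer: 75696/115 ≈ 658.23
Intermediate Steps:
j = -664 (j = -6 - 1*658 = -6 - 658 = -664)
j*(114/(-115)) = -75696/(-115) = -75696*(-1)/115 = -664*(-114/115) = 75696/115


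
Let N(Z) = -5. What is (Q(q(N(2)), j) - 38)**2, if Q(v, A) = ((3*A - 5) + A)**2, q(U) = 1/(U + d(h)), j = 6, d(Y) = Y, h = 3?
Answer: 104329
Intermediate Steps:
q(U) = 1/(3 + U) (q(U) = 1/(U + 3) = 1/(3 + U))
Q(v, A) = (-5 + 4*A)**2 (Q(v, A) = ((-5 + 3*A) + A)**2 = (-5 + 4*A)**2)
(Q(q(N(2)), j) - 38)**2 = ((-5 + 4*6)**2 - 38)**2 = ((-5 + 24)**2 - 38)**2 = (19**2 - 38)**2 = (361 - 38)**2 = 323**2 = 104329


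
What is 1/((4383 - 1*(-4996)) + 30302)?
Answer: 1/39681 ≈ 2.5201e-5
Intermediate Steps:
1/((4383 - 1*(-4996)) + 30302) = 1/((4383 + 4996) + 30302) = 1/(9379 + 30302) = 1/39681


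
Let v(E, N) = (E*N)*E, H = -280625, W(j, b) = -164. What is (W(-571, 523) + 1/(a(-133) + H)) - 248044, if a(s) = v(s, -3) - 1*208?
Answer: -82876651201/333900 ≈ -2.4821e+5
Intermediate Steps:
v(E, N) = N*E²
a(s) = -208 - 3*s² (a(s) = -3*s² - 1*208 = -3*s² - 208 = -208 - 3*s²)
(W(-571, 523) + 1/(a(-133) + H)) - 248044 = (-164 + 1/((-208 - 3*(-133)²) - 280625)) - 248044 = (-164 + 1/((-208 - 3*17689) - 280625)) - 248044 = (-164 + 1/((-208 - 53067) - 280625)) - 248044 = (-164 + 1/(-53275 - 280625)) - 248044 = (-164 + 1/(-333900)) - 248044 = (-164 - 1/333900) - 248044 = -54759601/333900 - 248044 = -82876651201/333900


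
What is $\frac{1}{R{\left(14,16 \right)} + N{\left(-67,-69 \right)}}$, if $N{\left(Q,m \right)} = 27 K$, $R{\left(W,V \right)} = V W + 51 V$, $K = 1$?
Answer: $\frac{1}{1067} \approx 0.00093721$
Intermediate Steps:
$R{\left(W,V \right)} = 51 V + V W$
$N{\left(Q,m \right)} = 27$ ($N{\left(Q,m \right)} = 27 \cdot 1 = 27$)
$\frac{1}{R{\left(14,16 \right)} + N{\left(-67,-69 \right)}} = \frac{1}{16 \left(51 + 14\right) + 27} = \frac{1}{16 \cdot 65 + 27} = \frac{1}{1040 + 27} = \frac{1}{1067}$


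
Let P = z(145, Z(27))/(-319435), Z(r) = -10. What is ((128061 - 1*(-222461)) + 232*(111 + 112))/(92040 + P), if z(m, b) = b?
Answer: 12849528423/2940079741 ≈ 4.3705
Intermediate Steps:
P = 2/63887 (P = -10/(-319435) = -10*(-1/319435) = 2/63887 ≈ 3.1305e-5)
((128061 - 1*(-222461)) + 232*(111 + 112))/(92040 + P) = ((128061 - 1*(-222461)) + 232*(111 + 112))/(92040 + 2/63887) = ((128061 + 222461) + 232*223)/(5880159482/63887) = (350522 + 51736)*(63887/5880159482) = 402258*(63887/5880159482) = 12849528423/2940079741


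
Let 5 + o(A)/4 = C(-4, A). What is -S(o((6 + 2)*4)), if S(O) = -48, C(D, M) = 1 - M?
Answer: 48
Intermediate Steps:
o(A) = -16 - 4*A (o(A) = -20 + 4*(1 - A) = -20 + (4 - 4*A) = -16 - 4*A)
-S(o((6 + 2)*4)) = -1*(-48) = 48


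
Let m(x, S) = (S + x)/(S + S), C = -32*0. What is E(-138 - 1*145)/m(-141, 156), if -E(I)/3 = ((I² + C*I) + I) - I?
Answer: -24987768/5 ≈ -4.9976e+6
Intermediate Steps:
C = 0
m(x, S) = (S + x)/(2*S) (m(x, S) = (S + x)/((2*S)) = (S + x)*(1/(2*S)) = (S + x)/(2*S))
E(I) = -3*I² (E(I) = -3*(((I² + 0*I) + I) - I) = -3*(((I² + 0) + I) - I) = -3*((I² + I) - I) = -3*((I + I²) - I) = -3*I²)
E(-138 - 1*145)/m(-141, 156) = (-3*(-138 - 1*145)²)/(((½)*(156 - 141)/156)) = (-3*(-138 - 145)²)/(((½)*(1/156)*15)) = (-3*(-283)²)/(5/104) = -3*80089*(104/5) = -240267*104/5 = -24987768/5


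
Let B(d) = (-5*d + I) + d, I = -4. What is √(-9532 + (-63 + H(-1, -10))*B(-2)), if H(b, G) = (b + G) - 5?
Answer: 2*I*√2462 ≈ 99.237*I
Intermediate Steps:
H(b, G) = -5 + G + b (H(b, G) = (G + b) - 5 = -5 + G + b)
B(d) = -4 - 4*d (B(d) = (-5*d - 4) + d = (-4 - 5*d) + d = -4 - 4*d)
√(-9532 + (-63 + H(-1, -10))*B(-2)) = √(-9532 + (-63 + (-5 - 10 - 1))*(-4 - 4*(-2))) = √(-9532 + (-63 - 16)*(-4 + 8)) = √(-9532 - 79*4) = √(-9532 - 316) = √(-9848) = 2*I*√2462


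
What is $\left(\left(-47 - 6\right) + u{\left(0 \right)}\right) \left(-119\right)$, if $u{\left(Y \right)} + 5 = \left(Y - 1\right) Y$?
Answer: $6902$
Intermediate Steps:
$u{\left(Y \right)} = -5 + Y \left(-1 + Y\right)$ ($u{\left(Y \right)} = -5 + \left(Y - 1\right) Y = -5 + \left(-1 + Y\right) Y = -5 + Y \left(-1 + Y\right)$)
$\left(\left(-47 - 6\right) + u{\left(0 \right)}\right) \left(-119\right) = \left(\left(-47 - 6\right) - \left(5 - 0^{2}\right)\right) \left(-119\right) = \left(-53 + \left(-5 + 0 + 0\right)\right) \left(-119\right) = \left(-53 - 5\right) \left(-119\right) = \left(-58\right) \left(-119\right) = 6902$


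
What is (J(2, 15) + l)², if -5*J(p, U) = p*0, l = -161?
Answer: 25921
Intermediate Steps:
J(p, U) = 0 (J(p, U) = -p*0/5 = -⅕*0 = 0)
(J(2, 15) + l)² = (0 - 161)² = (-161)² = 25921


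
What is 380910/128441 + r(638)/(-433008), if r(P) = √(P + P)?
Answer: 380910/128441 - √319/216504 ≈ 2.9656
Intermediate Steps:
r(P) = √2*√P (r(P) = √(2*P) = √2*√P)
380910/128441 + r(638)/(-433008) = 380910/128441 + (√2*√638)/(-433008) = 380910*(1/128441) + (2*√319)*(-1/433008) = 380910/128441 - √319/216504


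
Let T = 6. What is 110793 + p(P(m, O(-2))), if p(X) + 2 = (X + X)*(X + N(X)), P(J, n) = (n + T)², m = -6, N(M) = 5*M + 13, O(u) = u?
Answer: 114279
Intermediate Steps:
N(M) = 13 + 5*M
P(J, n) = (6 + n)² (P(J, n) = (n + 6)² = (6 + n)²)
p(X) = -2 + 2*X*(13 + 6*X) (p(X) = -2 + (X + X)*(X + (13 + 5*X)) = -2 + (2*X)*(13 + 6*X) = -2 + 2*X*(13 + 6*X))
110793 + p(P(m, O(-2))) = 110793 + (-2 + 12*((6 - 2)²)² + 26*(6 - 2)²) = 110793 + (-2 + 12*(4²)² + 26*4²) = 110793 + (-2 + 12*16² + 26*16) = 110793 + (-2 + 12*256 + 416) = 110793 + (-2 + 3072 + 416) = 110793 + 3486 = 114279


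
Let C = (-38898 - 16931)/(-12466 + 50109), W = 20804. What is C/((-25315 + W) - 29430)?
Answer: 55829/1277641063 ≈ 4.3697e-5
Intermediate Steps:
C = -55829/37643 ≈ -1.4831
C/((-25315 + W) - 29430) = -55829/(37643*((-25315 + 20804) - 29430)) = -55829/(37643*(-4511 - 29430)) = -55829/37643/(-33941) = -55829/37643*(-1/33941) = 55829/1277641063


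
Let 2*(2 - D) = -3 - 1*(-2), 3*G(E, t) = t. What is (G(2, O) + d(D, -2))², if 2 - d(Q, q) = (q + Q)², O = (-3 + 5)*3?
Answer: 225/16 ≈ 14.063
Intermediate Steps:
O = 6 (O = 2*3 = 6)
G(E, t) = t/3
D = 5/2 (D = 2 - (-3 - 1*(-2))/2 = 2 - (-3 + 2)/2 = 2 - ½*(-1) = 2 + ½ = 5/2 ≈ 2.5000)
d(Q, q) = 2 - (Q + q)² (d(Q, q) = 2 - (q + Q)² = 2 - (Q + q)²)
(G(2, O) + d(D, -2))² = ((⅓)*6 + (2 - (5/2 - 2)²))² = (2 + (2 - (½)²))² = (2 + (2 - 1*¼))² = (2 + (2 - ¼))² = (2 + 7/4)² = (15/4)² = 225/16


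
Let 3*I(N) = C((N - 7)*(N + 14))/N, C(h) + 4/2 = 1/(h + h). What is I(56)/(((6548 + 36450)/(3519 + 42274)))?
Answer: -209411389/16518111680 ≈ -0.012678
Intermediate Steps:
C(h) = -2 + 1/(2*h) (C(h) = -2 + 1/(h + h) = -2 + 1/(2*h))
I(N) = (-2 + 1/(2*(-7 + N)*(14 + N)))/(3*N) (I(N) = ((-2 + 1/(2*(((N - 7)*(N + 14)))))/N)/3 = ((-2 + 1/(2*(((-7 + N)*(14 + N)))))/N)/3 = ((-2 + (1/((-7 + N)*(14 + N)))/2)/N)/3 = ((-2 + 1/(2*(-7 + N)*(14 + N)))/N)/3 = (-2 + 1/(2*(-7 + N)*(14 + N)))/(3*N))
I(56)/(((6548 + 36450)/(3519 + 42274))) = ((1/6)*(393 - 28*56 - 4*56**2)/(56*(-98 + 56**2 + 7*56)))/(((6548 + 36450)/(3519 + 42274))) = ((1/6)*(1/56)*(393 - 1568 - 4*3136)/(-98 + 3136 + 392))/((42998/45793)) = ((1/6)*(1/56)*(393 - 1568 - 12544)/3430)/((42998*(1/45793))) = ((1/6)*(1/56)*(1/3430)*(-13719))/(42998/45793) = -4573/384160*45793/42998 = -209411389/16518111680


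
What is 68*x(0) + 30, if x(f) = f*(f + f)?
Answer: 30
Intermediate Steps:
x(f) = 2*f² (x(f) = f*(2*f) = 2*f²)
68*x(0) + 30 = 68*(2*0²) + 30 = 68*(2*0) + 30 = 68*0 + 30 = 0 + 30 = 30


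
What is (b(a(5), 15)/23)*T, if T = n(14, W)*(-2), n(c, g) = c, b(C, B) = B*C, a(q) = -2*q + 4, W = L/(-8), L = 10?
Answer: 2520/23 ≈ 109.57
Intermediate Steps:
W = -5/4 (W = 10/(-8) = 10*(-⅛) = -5/4 ≈ -1.2500)
a(q) = 4 - 2*q
T = -28 (T = 14*(-2) = -28)
(b(a(5), 15)/23)*T = ((15*(4 - 2*5))/23)*(-28) = ((15*(4 - 10))*(1/23))*(-28) = ((15*(-6))*(1/23))*(-28) = -90*1/23*(-28) = -90/23*(-28) = 2520/23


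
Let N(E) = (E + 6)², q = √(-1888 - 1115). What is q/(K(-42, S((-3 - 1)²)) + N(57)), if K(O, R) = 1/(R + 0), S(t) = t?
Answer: 16*I*√3003/63505 ≈ 0.013807*I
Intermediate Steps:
q = I*√3003 (q = √(-3003) = I*√3003 ≈ 54.8*I)
K(O, R) = 1/R
N(E) = (6 + E)²
q/(K(-42, S((-3 - 1)²)) + N(57)) = (I*√3003)/(1/((-3 - 1)²) + (6 + 57)²) = (I*√3003)/(1/((-4)²) + 63²) = (I*√3003)/(1/16 + 3969) = (I*√3003)/(63505/16) = (I*√3003)*(16/63505) = 16*I*√3003/63505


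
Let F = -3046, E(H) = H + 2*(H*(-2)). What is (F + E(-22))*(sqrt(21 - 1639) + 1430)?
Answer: -4261400 - 2980*I*sqrt(1618) ≈ -4.2614e+6 - 1.1987e+5*I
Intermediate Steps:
E(H) = -3*H (E(H) = H + 2*(-2*H) = H - 4*H = -3*H)
(F + E(-22))*(sqrt(21 - 1639) + 1430) = (-3046 - 3*(-22))*(sqrt(21 - 1639) + 1430) = (-3046 + 66)*(sqrt(-1618) + 1430) = -2980*(I*sqrt(1618) + 1430) = -2980*(1430 + I*sqrt(1618)) = -4261400 - 2980*I*sqrt(1618)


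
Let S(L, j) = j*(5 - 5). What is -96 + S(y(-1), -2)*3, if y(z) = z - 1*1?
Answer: -96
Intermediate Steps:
y(z) = -1 + z (y(z) = z - 1 = -1 + z)
S(L, j) = 0 (S(L, j) = j*0 = 0)
-96 + S(y(-1), -2)*3 = -96 + 0*3 = -96 + 0 = -96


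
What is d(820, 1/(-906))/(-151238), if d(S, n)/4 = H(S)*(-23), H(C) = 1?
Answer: 46/75619 ≈ 0.00060831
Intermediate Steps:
d(S, n) = -92 (d(S, n) = 4*(1*(-23)) = 4*(-23) = -92)
d(820, 1/(-906))/(-151238) = -92/(-151238) = -92*(-1/151238) = 46/75619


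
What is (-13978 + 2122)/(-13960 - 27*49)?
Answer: 11856/15283 ≈ 0.77576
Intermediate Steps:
(-13978 + 2122)/(-13960 - 27*49) = -11856/(-13960 - 1323) = -11856/(-15283) = -11856*(-1/15283) = 11856/15283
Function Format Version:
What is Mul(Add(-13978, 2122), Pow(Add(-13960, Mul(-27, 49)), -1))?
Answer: Rational(11856, 15283) ≈ 0.77576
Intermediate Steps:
Mul(Add(-13978, 2122), Pow(Add(-13960, Mul(-27, 49)), -1)) = Mul(-11856, Pow(Add(-13960, -1323), -1)) = Mul(-11856, Pow(-15283, -1)) = Mul(-11856, Rational(-1, 15283)) = Rational(11856, 15283)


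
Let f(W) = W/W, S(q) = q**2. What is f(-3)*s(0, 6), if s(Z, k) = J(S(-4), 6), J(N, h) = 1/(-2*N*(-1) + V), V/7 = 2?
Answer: 1/46 ≈ 0.021739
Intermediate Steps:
V = 14 (V = 7*2 = 14)
f(W) = 1
J(N, h) = 1/(14 + 2*N) (J(N, h) = 1/(-2*N*(-1) + 14) = 1/(2*N + 14) = 1/(14 + 2*N))
s(Z, k) = 1/46 (s(Z, k) = 1/(2*(7 + (-4)**2)) = 1/(2*(7 + 16)) = (1/2)/23 = (1/2)*(1/23) = 1/46)
f(-3)*s(0, 6) = 1*(1/46) = 1/46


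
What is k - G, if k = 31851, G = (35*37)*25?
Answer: -524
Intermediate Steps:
G = 32375 (G = 1295*25 = 32375)
k - G = 31851 - 1*32375 = 31851 - 32375 = -524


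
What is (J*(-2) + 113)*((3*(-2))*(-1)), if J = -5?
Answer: 738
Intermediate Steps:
(J*(-2) + 113)*((3*(-2))*(-1)) = (-5*(-2) + 113)*((3*(-2))*(-1)) = (10 + 113)*(-6*(-1)) = 123*6 = 738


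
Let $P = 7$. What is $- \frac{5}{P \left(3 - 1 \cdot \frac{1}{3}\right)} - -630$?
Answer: $\frac{35265}{56} \approx 629.73$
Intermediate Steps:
$- \frac{5}{P \left(3 - 1 \cdot \frac{1}{3}\right)} - -630 = - \frac{5}{7 \left(3 - 1 \cdot \frac{1}{3}\right)} - -630 = - \frac{5}{7 \left(3 - 1 \cdot \frac{1}{3}\right)} + 630 = - \frac{5}{7 \left(3 - \frac{1}{3}\right)} + 630 = - \frac{5}{7 \cdot \frac{8}{3}} + 630 = - \frac{5}{\frac{56}{3}} + 630 = \left(-5\right) \frac{3}{56} + 630 = - \frac{15}{56} + 630 = \frac{35265}{56}$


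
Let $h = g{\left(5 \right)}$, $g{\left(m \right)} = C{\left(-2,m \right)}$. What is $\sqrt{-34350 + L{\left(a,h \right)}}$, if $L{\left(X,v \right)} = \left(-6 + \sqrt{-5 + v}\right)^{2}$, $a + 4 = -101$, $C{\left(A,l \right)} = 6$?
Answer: $5 i \sqrt{1373} \approx 185.27 i$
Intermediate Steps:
$a = -105$ ($a = -4 - 101 = -105$)
$g{\left(m \right)} = 6$
$h = 6$
$\sqrt{-34350 + L{\left(a,h \right)}} = \sqrt{-34350 + \left(-6 + \sqrt{-5 + 6}\right)^{2}} = \sqrt{-34350 + \left(-6 + \sqrt{1}\right)^{2}} = \sqrt{-34350 + \left(-6 + 1\right)^{2}} = \sqrt{-34350 + \left(-5\right)^{2}} = \sqrt{-34350 + 25} = \sqrt{-34325} = 5 i \sqrt{1373}$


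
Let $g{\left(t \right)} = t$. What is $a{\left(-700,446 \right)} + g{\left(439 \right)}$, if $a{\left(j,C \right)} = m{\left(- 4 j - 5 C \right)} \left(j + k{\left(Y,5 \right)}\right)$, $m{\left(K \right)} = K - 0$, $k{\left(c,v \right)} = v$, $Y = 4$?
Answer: $-395711$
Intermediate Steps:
$m{\left(K \right)} = K$ ($m{\left(K \right)} = K + 0 = K$)
$a{\left(j,C \right)} = \left(5 + j\right) \left(- 5 C - 4 j\right)$ ($a{\left(j,C \right)} = \left(- 4 j - 5 C\right) \left(j + 5\right) = \left(- 5 C - 4 j\right) \left(5 + j\right) = \left(5 + j\right) \left(- 5 C - 4 j\right)$)
$a{\left(-700,446 \right)} + g{\left(439 \right)} = - \left(5 - 700\right) \left(4 \left(-700\right) + 5 \cdot 446\right) + 439 = \left(-1\right) \left(-695\right) \left(-2800 + 2230\right) + 439 = \left(-1\right) \left(-695\right) \left(-570\right) + 439 = -396150 + 439 = -395711$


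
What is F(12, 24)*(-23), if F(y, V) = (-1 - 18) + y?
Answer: 161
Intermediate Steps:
F(y, V) = -19 + y
F(12, 24)*(-23) = (-19 + 12)*(-23) = -7*(-23) = 161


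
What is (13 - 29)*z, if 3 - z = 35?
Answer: 512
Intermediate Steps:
z = -32 (z = 3 - 1*35 = 3 - 35 = -32)
(13 - 29)*z = (13 - 29)*(-32) = -16*(-32) = 512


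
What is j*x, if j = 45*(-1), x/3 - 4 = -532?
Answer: 71280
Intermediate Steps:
x = -1584 (x = 12 + 3*(-532) = 12 - 1596 = -1584)
j = -45
j*x = -45*(-1584) = 71280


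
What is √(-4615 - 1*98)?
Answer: I*√4713 ≈ 68.651*I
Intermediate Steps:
√(-4615 - 1*98) = √(-4615 - 98) = √(-4713) = I*√4713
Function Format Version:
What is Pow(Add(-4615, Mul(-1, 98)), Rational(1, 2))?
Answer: Mul(I, Pow(4713, Rational(1, 2))) ≈ Mul(68.651, I)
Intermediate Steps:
Pow(Add(-4615, Mul(-1, 98)), Rational(1, 2)) = Pow(Add(-4615, -98), Rational(1, 2)) = Pow(-4713, Rational(1, 2)) = Mul(I, Pow(4713, Rational(1, 2)))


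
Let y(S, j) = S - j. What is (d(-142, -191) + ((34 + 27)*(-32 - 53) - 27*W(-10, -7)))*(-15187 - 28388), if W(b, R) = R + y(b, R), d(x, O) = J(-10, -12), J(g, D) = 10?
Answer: 213735375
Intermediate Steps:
d(x, O) = 10
W(b, R) = b (W(b, R) = R + (b - R) = b)
(d(-142, -191) + ((34 + 27)*(-32 - 53) - 27*W(-10, -7)))*(-15187 - 28388) = (10 + ((34 + 27)*(-32 - 53) - 27*(-10)))*(-15187 - 28388) = (10 + (61*(-85) + 270))*(-43575) = (10 + (-5185 + 270))*(-43575) = (10 - 4915)*(-43575) = -4905*(-43575) = 213735375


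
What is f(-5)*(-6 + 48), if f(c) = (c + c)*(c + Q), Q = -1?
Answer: 2520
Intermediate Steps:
f(c) = 2*c*(-1 + c) (f(c) = (c + c)*(c - 1) = (2*c)*(-1 + c) = 2*c*(-1 + c))
f(-5)*(-6 + 48) = (2*(-5)*(-1 - 5))*(-6 + 48) = (2*(-5)*(-6))*42 = 60*42 = 2520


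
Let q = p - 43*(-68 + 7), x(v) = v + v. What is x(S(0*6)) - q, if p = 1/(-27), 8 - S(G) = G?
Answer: -70388/27 ≈ -2607.0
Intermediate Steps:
S(G) = 8 - G
x(v) = 2*v
p = -1/27 ≈ -0.037037
q = 70820/27 (q = -1/27 - 43*(-68 + 7) = -1/27 - 43*(-61) = -1/27 + 2623 = 70820/27 ≈ 2623.0)
x(S(0*6)) - q = 2*(8 - 0*6) - 1*70820/27 = 2*(8 - 1*0) - 70820/27 = 2*(8 + 0) - 70820/27 = 2*8 - 70820/27 = 16 - 70820/27 = -70388/27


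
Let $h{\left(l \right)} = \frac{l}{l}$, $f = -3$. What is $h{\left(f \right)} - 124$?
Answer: $-123$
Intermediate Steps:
$h{\left(l \right)} = 1$
$h{\left(f \right)} - 124 = 1 - 124 = -123$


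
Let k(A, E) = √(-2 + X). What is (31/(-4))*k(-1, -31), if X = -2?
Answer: -31*I/2 ≈ -15.5*I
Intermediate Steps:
k(A, E) = 2*I (k(A, E) = √(-2 - 2) = √(-4) = 2*I)
(31/(-4))*k(-1, -31) = (31/(-4))*(2*I) = (31*(-¼))*(2*I) = -31*I/2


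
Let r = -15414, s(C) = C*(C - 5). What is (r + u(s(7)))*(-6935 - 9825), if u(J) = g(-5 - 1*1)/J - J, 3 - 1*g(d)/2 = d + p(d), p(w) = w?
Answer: 1809761560/7 ≈ 2.5854e+8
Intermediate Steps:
s(C) = C*(-5 + C)
g(d) = 6 - 4*d (g(d) = 6 - 2*(d + d) = 6 - 4*d)
u(J) = -J + 30/J (u(J) = (6 - 4*(-5 - 1*1))/J - J = (6 - 4*(-5 - 1))/J - J = (6 - 4*(-6))/J - J = (6 + 24)/J - J = 30/J - J = -J + 30/J)
(r + u(s(7)))*(-6935 - 9825) = (-15414 + (-7*(-5 + 7) + 30/((7*(-5 + 7)))))*(-6935 - 9825) = (-15414 + (-7*2 + 30/((7*2))))*(-16760) = (-15414 + (-1*14 + 30/14))*(-16760) = (-15414 + (-14 + 30*(1/14)))*(-16760) = (-15414 + (-14 + 15/7))*(-16760) = (-15414 - 83/7)*(-16760) = -107981/7*(-16760) = 1809761560/7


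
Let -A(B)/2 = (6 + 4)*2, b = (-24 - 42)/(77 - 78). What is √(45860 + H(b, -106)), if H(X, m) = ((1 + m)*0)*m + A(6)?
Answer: 2*√11455 ≈ 214.06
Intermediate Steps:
b = 66 (b = -66/(-1) = -66*(-1) = 66)
A(B) = -40 (A(B) = -2*(6 + 4)*2 = -20*2 = -2*20 = -40)
H(X, m) = -40 (H(X, m) = ((1 + m)*0)*m - 40 = 0*m - 40 = 0 - 40 = -40)
√(45860 + H(b, -106)) = √(45860 - 40) = √45820 = 2*√11455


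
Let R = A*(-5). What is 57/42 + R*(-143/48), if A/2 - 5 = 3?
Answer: 10067/42 ≈ 239.69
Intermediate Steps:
A = 16 (A = 10 + 2*3 = 10 + 6 = 16)
R = -80 (R = 16*(-5) = -80)
57/42 + R*(-143/48) = 57/42 - (-11440)/48 = 57*(1/42) - (-11440)/48 = 19/14 - 80*(-143/48) = 19/14 + 715/3 = 10067/42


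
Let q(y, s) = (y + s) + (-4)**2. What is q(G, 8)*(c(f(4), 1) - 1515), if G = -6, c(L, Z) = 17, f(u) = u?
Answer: -26964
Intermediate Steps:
q(y, s) = 16 + s + y (q(y, s) = (s + y) + 16 = 16 + s + y)
q(G, 8)*(c(f(4), 1) - 1515) = (16 + 8 - 6)*(17 - 1515) = 18*(-1498) = -26964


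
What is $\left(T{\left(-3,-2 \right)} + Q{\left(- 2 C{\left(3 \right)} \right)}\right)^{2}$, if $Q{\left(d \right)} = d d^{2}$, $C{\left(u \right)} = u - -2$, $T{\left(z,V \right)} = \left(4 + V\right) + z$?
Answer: $1002001$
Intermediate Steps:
$T{\left(z,V \right)} = 4 + V + z$
$C{\left(u \right)} = 2 + u$ ($C{\left(u \right)} = u + 2 = 2 + u$)
$Q{\left(d \right)} = d^{3}$
$\left(T{\left(-3,-2 \right)} + Q{\left(- 2 C{\left(3 \right)} \right)}\right)^{2} = \left(\left(4 - 2 - 3\right) + \left(- 2 \left(2 + 3\right)\right)^{3}\right)^{2} = \left(-1 + \left(\left(-2\right) 5\right)^{3}\right)^{2} = \left(-1 + \left(-10\right)^{3}\right)^{2} = \left(-1 - 1000\right)^{2} = \left(-1001\right)^{2} = 1002001$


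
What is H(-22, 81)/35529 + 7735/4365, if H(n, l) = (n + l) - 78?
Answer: 18315592/10338939 ≈ 1.7715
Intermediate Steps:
H(n, l) = -78 + l + n (H(n, l) = (l + n) - 78 = -78 + l + n)
H(-22, 81)/35529 + 7735/4365 = (-78 + 81 - 22)/35529 + 7735/4365 = -19*1/35529 + 7735*(1/4365) = -19/35529 + 1547/873 = 18315592/10338939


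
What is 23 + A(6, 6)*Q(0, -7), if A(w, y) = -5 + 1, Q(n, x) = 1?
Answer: 19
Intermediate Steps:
A(w, y) = -4
23 + A(6, 6)*Q(0, -7) = 23 - 4*1 = 23 - 4 = 19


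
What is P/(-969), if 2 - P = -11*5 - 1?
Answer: -58/969 ≈ -0.059856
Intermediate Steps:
P = 58 (P = 2 - (-11*5 - 1) = 2 - (-55 - 1) = 2 - 1*(-56) = 2 + 56 = 58)
P/(-969) = 58/(-969) = 58*(-1/969) = -58/969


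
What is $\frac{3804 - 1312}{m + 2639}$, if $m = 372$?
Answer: $\frac{2492}{3011} \approx 0.82763$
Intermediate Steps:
$\frac{3804 - 1312}{m + 2639} = \frac{3804 - 1312}{372 + 2639} = \frac{2492}{3011}$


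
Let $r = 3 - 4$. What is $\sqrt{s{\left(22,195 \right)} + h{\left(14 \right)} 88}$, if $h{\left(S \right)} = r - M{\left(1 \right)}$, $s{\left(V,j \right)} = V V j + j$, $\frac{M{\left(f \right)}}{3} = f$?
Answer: $\sqrt{94223} \approx 306.96$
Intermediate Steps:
$r = -1$ ($r = 3 - 4 = -1$)
$M{\left(f \right)} = 3 f$
$s{\left(V,j \right)} = j + j V^{2}$ ($s{\left(V,j \right)} = V^{2} j + j = j V^{2} + j = j + j V^{2}$)
$h{\left(S \right)} = -4$ ($h{\left(S \right)} = -1 - 3 \cdot 1 = -1 - 3 = -4$)
$\sqrt{s{\left(22,195 \right)} + h{\left(14 \right)} 88} = \sqrt{195 \left(1 + 22^{2}\right) - 352} = \sqrt{195 \left(1 + 484\right) - 352} = \sqrt{195 \cdot 485 - 352} = \sqrt{94575 - 352} = \sqrt{94223}$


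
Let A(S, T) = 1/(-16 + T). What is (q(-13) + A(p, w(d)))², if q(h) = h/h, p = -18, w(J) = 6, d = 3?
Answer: 81/100 ≈ 0.81000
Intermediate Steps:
q(h) = 1
(q(-13) + A(p, w(d)))² = (1 + 1/(-16 + 6))² = (1 + 1/(-10))² = (1 - ⅒)² = (9/10)² = 81/100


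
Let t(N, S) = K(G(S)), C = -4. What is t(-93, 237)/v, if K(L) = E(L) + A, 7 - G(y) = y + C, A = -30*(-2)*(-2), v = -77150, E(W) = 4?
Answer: 58/38575 ≈ 0.0015036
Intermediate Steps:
A = -120 (A = -5*(-12)*(-2) = 60*(-2) = -120)
G(y) = 11 - y (G(y) = 7 - (y - 4) = 7 - (-4 + y) = 7 + (4 - y) = 11 - y)
K(L) = -116 (K(L) = 4 - 120 = -116)
t(N, S) = -116
t(-93, 237)/v = -116/(-77150) = -116*(-1/77150) = 58/38575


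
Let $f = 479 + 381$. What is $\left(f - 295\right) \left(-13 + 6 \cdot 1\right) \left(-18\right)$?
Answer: $71190$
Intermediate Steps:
$f = 860$
$\left(f - 295\right) \left(-13 + 6 \cdot 1\right) \left(-18\right) = \left(860 - 295\right) \left(-13 + 6 \cdot 1\right) \left(-18\right) = 565 \left(-13 + 6\right) \left(-18\right) = 565 \left(\left(-7\right) \left(-18\right)\right) = 565 \cdot 126 = 71190$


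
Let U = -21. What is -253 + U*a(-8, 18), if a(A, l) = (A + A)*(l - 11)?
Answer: 2099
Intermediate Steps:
a(A, l) = 2*A*(-11 + l) (a(A, l) = (2*A)*(-11 + l) = 2*A*(-11 + l))
-253 + U*a(-8, 18) = -253 - 42*(-8)*(-11 + 18) = -253 - 42*(-8)*7 = -253 - 21*(-112) = -253 + 2352 = 2099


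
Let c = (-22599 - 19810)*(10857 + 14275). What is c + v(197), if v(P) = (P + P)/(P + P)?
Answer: -1065822987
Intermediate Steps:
v(P) = 1 (v(P) = (2*P)/((2*P)) = (2*P)*(1/(2*P)) = 1)
c = -1065822988 (c = -42409*25132 = -1065822988)
c + v(197) = -1065822988 + 1 = -1065822987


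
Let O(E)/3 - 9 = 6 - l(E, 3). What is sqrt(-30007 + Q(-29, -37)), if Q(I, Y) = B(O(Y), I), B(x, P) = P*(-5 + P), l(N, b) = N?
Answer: I*sqrt(29021) ≈ 170.36*I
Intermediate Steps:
O(E) = 45 - 3*E (O(E) = 27 + 3*(6 - E) = 27 + (18 - 3*E) = 45 - 3*E)
Q(I, Y) = I*(-5 + I)
sqrt(-30007 + Q(-29, -37)) = sqrt(-30007 - 29*(-5 - 29)) = sqrt(-30007 - 29*(-34)) = sqrt(-30007 + 986) = sqrt(-29021) = I*sqrt(29021)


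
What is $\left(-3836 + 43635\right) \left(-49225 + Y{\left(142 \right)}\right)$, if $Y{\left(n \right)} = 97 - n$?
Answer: $-1960896730$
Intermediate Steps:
$\left(-3836 + 43635\right) \left(-49225 + Y{\left(142 \right)}\right) = \left(-3836 + 43635\right) \left(-49225 + \left(97 - 142\right)\right) = 39799 \left(-49225 + \left(97 - 142\right)\right) = 39799 \left(-49225 - 45\right) = 39799 \left(-49270\right) = -1960896730$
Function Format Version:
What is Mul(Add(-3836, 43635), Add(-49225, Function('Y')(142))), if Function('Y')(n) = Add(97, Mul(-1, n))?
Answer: -1960896730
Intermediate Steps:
Mul(Add(-3836, 43635), Add(-49225, Function('Y')(142))) = Mul(Add(-3836, 43635), Add(-49225, Add(97, Mul(-1, 142)))) = Mul(39799, Add(-49225, Add(97, -142))) = Mul(39799, Add(-49225, -45)) = Mul(39799, -49270) = -1960896730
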